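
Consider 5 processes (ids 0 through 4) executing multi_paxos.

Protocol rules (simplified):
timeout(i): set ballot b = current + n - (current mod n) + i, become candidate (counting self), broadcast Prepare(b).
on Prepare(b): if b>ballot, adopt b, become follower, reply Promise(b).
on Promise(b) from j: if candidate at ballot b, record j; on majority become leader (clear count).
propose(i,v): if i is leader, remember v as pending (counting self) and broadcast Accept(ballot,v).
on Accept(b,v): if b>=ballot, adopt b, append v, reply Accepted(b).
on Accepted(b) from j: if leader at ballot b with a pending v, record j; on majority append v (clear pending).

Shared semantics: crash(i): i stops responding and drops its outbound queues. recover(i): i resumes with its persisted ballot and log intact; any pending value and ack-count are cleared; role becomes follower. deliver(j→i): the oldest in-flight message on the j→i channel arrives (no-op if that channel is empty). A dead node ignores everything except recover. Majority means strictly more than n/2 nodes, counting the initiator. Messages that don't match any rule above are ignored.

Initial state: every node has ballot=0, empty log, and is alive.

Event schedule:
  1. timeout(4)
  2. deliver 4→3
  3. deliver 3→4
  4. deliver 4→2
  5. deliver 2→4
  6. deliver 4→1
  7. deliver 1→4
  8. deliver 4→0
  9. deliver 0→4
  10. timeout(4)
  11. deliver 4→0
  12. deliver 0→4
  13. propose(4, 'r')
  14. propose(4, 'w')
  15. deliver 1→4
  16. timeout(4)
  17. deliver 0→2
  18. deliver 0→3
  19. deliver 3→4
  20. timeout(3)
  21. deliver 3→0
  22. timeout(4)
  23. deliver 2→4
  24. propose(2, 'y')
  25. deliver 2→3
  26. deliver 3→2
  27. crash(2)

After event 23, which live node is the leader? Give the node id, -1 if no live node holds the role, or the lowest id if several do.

1. timeout(4):  <4:cand b9 ->
2. deliver 4→3:  <3:foll b9 ->
3. deliver 3→4:  nop
4. deliver 4→2:  <2:foll b9 ->
5. deliver 2→4:  <4:lead b9 ->
6. deliver 4→1:  <1:foll b9 ->
7. deliver 1→4:  nop
8. deliver 4→0:  <0:foll b9 ->
9. deliver 0→4:  nop
10. timeout(4):  <4:cand b14 ->
11. deliver 4→0:  <0:foll b14 ->
12. deliver 0→4:  nop
13. propose(4,'r'):  nop
14. propose(4,'w'):  nop
15. deliver 1→4:  nop
16. timeout(4):  <4:cand b19 ->
17. deliver 0→2:  nop
18. deliver 0→3:  nop
19. deliver 3→4:  nop
20. timeout(3):  <3:cand b13 ->
21. deliver 3→0:  nop
22. timeout(4):  <4:cand b24 ->
23. deliver 2→4:  nop

-1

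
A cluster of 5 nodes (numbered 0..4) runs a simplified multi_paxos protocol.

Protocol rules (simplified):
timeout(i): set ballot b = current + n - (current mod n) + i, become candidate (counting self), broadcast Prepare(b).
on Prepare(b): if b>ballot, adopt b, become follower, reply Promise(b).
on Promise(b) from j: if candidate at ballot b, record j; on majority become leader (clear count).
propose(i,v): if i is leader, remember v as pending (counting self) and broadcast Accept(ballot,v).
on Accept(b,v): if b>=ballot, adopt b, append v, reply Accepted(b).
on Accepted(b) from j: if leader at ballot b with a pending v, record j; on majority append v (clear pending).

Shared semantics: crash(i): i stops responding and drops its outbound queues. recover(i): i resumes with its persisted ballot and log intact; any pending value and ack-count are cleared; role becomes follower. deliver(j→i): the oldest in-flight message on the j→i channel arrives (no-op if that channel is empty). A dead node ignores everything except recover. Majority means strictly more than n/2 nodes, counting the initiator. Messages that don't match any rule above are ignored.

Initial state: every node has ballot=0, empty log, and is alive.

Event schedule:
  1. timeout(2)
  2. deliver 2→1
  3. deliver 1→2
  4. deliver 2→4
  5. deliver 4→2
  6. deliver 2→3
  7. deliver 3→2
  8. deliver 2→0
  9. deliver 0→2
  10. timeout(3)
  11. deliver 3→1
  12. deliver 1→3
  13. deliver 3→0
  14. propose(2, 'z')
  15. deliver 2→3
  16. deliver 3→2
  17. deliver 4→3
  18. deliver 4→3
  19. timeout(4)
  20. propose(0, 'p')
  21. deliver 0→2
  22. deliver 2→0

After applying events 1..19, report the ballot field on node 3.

13

step 1 timeout(2): 2={cand,b=7,log=-}
step 2 deliver 2→1: 1={foll,b=7,log=-}
step 3 deliver 1→2: —
step 4 deliver 2→4: 4={foll,b=7,log=-}
step 5 deliver 4→2: 2={lead,b=7,log=-}
step 6 deliver 2→3: 3={foll,b=7,log=-}
step 7 deliver 3→2: —
step 8 deliver 2→0: 0={foll,b=7,log=-}
step 9 deliver 0→2: —
step 10 timeout(3): 3={cand,b=13,log=-}
step 11 deliver 3→1: 1={foll,b=13,log=-}
step 12 deliver 1→3: —
step 13 deliver 3→0: 0={foll,b=13,log=-}
step 14 propose(2,'z'): —
step 15 deliver 2→3: —
step 16 deliver 3→2: 2={foll,b=13,log=-}
step 17 deliver 4→3: —
step 18 deliver 4→3: —
step 19 timeout(4): 4={cand,b=14,log=-}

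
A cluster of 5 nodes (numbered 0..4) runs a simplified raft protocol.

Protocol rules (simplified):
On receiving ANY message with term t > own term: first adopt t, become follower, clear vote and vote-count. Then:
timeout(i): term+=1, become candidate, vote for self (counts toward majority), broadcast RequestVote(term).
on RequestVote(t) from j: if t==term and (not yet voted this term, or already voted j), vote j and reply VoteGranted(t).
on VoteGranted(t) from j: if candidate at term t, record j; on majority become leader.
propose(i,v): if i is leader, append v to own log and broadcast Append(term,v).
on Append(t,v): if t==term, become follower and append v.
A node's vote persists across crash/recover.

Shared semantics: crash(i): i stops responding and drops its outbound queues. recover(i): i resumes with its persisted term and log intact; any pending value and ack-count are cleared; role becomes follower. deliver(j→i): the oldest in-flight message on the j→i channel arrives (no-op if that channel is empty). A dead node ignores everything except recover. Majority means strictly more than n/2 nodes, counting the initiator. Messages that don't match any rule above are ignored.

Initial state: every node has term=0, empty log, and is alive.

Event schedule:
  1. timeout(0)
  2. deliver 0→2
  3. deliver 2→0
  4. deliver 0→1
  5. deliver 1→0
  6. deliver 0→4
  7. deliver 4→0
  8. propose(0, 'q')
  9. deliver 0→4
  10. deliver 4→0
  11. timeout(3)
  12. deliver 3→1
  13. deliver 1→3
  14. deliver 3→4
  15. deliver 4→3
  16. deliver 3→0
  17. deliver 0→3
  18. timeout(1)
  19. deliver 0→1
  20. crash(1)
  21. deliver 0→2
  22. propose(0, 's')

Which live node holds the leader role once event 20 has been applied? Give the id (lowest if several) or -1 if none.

0

[1] timeout(0) → N0(cand t1 [-])
[2] deliver 0→2 → N2(foll t1 [-])
[3] deliver 2→0 → ∅
[4] deliver 0→1 → N1(foll t1 [-])
[5] deliver 1→0 → N0(lead t1 [-])
[6] deliver 0→4 → N4(foll t1 [-])
[7] deliver 4→0 → ∅
[8] propose(0,'q') → N0(lead t1 [q])
[9] deliver 0→4 → N4(foll t1 [q])
[10] deliver 4→0 → ∅
[11] timeout(3) → N3(cand t1 [-])
[12] deliver 3→1 → ∅
[13] deliver 1→3 → ∅
[14] deliver 3→4 → ∅
[15] deliver 4→3 → ∅
[16] deliver 3→0 → ∅
[17] deliver 0→3 → ∅
[18] timeout(1) → N1(cand t2 [-])
[19] deliver 0→1 → ∅
[20] crash(1) → N1(✗cand t2 [-])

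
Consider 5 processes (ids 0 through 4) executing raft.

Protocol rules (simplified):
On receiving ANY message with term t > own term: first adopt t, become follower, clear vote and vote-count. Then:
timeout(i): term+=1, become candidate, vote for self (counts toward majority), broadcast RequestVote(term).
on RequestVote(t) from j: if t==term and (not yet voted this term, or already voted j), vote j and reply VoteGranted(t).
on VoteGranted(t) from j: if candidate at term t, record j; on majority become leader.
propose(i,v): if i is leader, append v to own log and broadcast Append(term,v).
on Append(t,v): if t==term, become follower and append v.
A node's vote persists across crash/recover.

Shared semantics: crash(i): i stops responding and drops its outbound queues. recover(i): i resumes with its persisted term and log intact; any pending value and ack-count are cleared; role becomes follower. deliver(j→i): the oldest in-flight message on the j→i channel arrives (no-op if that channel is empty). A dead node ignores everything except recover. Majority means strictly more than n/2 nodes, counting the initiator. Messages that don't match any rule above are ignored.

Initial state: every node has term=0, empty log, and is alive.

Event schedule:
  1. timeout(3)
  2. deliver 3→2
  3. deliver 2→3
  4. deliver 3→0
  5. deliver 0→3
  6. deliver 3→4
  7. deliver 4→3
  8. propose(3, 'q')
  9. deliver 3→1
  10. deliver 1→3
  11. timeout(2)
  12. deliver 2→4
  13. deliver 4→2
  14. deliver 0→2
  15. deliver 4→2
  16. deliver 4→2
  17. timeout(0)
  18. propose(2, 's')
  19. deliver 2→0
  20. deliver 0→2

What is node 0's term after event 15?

1

after 1 — timeout(3): n3:cand/t1/[-]
after 2 — deliver 3→2: n2:foll/t1/[-]
after 3 — deliver 2→3: ·
after 4 — deliver 3→0: n0:foll/t1/[-]
after 5 — deliver 0→3: n3:lead/t1/[-]
after 6 — deliver 3→4: n4:foll/t1/[-]
after 7 — deliver 4→3: ·
after 8 — propose(3,'q'): n3:lead/t1/[q]
after 9 — deliver 3→1: n1:foll/t1/[-]
after 10 — deliver 1→3: ·
after 11 — timeout(2): n2:cand/t2/[-]
after 12 — deliver 2→4: n4:foll/t2/[-]
after 13 — deliver 4→2: ·
after 14 — deliver 0→2: ·
after 15 — deliver 4→2: ·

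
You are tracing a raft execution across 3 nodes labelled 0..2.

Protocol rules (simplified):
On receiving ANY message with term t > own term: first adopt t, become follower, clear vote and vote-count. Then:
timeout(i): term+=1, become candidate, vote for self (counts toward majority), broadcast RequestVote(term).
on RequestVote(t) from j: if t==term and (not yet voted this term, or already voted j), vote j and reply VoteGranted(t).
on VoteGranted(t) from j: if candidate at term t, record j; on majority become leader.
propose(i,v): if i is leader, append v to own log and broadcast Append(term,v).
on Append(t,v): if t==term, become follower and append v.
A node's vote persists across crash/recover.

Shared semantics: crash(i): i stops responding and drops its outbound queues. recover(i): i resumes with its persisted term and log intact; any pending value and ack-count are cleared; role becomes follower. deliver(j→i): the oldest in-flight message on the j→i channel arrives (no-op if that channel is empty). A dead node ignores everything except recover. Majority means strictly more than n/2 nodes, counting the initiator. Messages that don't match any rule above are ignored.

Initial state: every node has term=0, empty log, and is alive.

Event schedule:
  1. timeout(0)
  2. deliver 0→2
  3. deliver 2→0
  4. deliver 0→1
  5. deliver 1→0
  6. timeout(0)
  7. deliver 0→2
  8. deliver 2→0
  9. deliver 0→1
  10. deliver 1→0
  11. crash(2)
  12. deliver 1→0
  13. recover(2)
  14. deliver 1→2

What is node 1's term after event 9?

2

[1] timeout(0) → N0(cand t1 [-])
[2] deliver 0→2 → N2(foll t1 [-])
[3] deliver 2→0 → N0(lead t1 [-])
[4] deliver 0→1 → N1(foll t1 [-])
[5] deliver 1→0 → ∅
[6] timeout(0) → N0(cand t2 [-])
[7] deliver 0→2 → N2(foll t2 [-])
[8] deliver 2→0 → N0(lead t2 [-])
[9] deliver 0→1 → N1(foll t2 [-])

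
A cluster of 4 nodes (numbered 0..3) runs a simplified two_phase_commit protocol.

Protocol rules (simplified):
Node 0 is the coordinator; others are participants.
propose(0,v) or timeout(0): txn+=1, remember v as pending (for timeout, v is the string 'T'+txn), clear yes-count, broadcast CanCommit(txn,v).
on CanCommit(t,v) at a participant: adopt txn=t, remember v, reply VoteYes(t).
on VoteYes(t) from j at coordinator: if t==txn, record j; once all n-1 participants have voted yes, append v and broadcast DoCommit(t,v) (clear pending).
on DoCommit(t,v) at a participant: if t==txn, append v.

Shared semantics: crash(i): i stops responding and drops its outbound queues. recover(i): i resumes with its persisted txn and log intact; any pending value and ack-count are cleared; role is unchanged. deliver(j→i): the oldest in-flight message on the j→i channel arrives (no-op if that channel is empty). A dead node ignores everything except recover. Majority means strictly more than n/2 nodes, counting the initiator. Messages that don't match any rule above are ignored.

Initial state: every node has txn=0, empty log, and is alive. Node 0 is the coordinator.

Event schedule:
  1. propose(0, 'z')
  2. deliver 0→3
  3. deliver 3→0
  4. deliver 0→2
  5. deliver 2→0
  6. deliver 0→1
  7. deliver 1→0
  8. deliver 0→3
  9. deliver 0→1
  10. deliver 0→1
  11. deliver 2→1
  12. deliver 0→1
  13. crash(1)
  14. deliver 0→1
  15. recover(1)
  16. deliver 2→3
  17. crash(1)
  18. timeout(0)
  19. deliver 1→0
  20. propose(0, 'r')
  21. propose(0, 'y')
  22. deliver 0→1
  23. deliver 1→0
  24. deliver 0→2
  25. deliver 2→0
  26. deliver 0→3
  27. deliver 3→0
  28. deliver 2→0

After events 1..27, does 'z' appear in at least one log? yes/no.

step 1 propose(0,'z'): 0={coor,t=1,log=-}
step 2 deliver 0→3: 3={part,t=1,log=-}
step 3 deliver 3→0: —
step 4 deliver 0→2: 2={part,t=1,log=-}
step 5 deliver 2→0: —
step 6 deliver 0→1: 1={part,t=1,log=-}
step 7 deliver 1→0: 0={coor,t=1,log=z}
step 8 deliver 0→3: 3={part,t=1,log=z}
step 9 deliver 0→1: 1={part,t=1,log=z}
step 10 deliver 0→1: —
step 11 deliver 2→1: —
step 12 deliver 0→1: —
step 13 crash(1): 1={✗part,t=1,log=z}
step 14 deliver 0→1: —
step 15 recover(1): 1={part,t=1,log=z}
step 16 deliver 2→3: —
step 17 crash(1): 1={✗part,t=1,log=z}
step 18 timeout(0): 0={coor,t=2,log=z}
step 19 deliver 1→0: —
step 20 propose(0,'r'): 0={coor,t=3,log=z}
step 21 propose(0,'y'): 0={coor,t=4,log=z}
step 22 deliver 0→1: —
step 23 deliver 1→0: —
step 24 deliver 0→2: 2={part,t=1,log=z}
step 25 deliver 2→0: —
step 26 deliver 0→3: 3={part,t=2,log=z}
step 27 deliver 3→0: —

yes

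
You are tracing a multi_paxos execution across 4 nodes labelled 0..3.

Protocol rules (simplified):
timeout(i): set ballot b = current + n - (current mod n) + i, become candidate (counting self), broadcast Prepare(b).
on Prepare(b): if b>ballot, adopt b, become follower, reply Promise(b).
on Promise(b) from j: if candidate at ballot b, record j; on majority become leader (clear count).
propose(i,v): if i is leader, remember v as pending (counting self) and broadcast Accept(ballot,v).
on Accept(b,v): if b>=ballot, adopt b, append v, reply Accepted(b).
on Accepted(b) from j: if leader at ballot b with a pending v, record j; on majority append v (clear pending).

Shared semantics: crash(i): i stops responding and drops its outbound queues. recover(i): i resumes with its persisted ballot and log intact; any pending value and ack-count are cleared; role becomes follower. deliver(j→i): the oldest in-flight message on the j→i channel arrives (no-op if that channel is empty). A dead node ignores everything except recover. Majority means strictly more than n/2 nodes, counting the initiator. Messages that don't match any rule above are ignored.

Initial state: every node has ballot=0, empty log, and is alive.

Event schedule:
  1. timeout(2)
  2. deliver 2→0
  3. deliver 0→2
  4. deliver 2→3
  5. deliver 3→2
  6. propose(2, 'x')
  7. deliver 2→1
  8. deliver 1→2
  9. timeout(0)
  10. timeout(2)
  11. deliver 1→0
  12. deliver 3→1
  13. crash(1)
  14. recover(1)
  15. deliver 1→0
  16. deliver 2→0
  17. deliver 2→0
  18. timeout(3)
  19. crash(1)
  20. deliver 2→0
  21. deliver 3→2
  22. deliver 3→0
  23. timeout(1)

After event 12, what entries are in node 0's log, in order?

[1] timeout(2) → N2(cand b6 [-])
[2] deliver 2→0 → N0(foll b6 [-])
[3] deliver 0→2 → ∅
[4] deliver 2→3 → N3(foll b6 [-])
[5] deliver 3→2 → N2(lead b6 [-])
[6] propose(2,'x') → ∅
[7] deliver 2→1 → N1(foll b6 [-])
[8] deliver 1→2 → ∅
[9] timeout(0) → N0(cand b8 [-])
[10] timeout(2) → N2(cand b10 [-])
[11] deliver 1→0 → ∅
[12] deliver 3→1 → ∅

empty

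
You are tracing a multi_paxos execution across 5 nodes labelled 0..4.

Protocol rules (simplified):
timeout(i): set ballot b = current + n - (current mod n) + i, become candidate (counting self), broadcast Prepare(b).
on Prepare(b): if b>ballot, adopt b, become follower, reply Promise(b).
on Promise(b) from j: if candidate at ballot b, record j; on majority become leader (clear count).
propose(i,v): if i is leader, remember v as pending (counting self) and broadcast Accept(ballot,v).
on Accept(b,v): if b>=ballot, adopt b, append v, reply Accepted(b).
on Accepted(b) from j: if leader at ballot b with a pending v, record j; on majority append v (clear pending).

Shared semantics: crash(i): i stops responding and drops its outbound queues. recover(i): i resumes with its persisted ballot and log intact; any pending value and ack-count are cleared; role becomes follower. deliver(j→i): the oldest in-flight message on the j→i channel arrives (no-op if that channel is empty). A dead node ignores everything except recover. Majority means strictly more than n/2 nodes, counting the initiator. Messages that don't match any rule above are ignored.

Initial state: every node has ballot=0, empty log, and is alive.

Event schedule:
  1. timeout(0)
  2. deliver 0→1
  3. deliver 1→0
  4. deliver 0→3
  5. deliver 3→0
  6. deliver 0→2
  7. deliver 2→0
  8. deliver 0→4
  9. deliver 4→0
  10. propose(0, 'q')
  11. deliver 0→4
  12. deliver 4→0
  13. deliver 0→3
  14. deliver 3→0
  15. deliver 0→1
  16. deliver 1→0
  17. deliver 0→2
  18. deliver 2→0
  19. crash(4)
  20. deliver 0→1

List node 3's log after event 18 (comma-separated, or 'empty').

[1] timeout(0) → N0(cand b5 [-])
[2] deliver 0→1 → N1(foll b5 [-])
[3] deliver 1→0 → ∅
[4] deliver 0→3 → N3(foll b5 [-])
[5] deliver 3→0 → N0(lead b5 [-])
[6] deliver 0→2 → N2(foll b5 [-])
[7] deliver 2→0 → ∅
[8] deliver 0→4 → N4(foll b5 [-])
[9] deliver 4→0 → ∅
[10] propose(0,'q') → ∅
[11] deliver 0→4 → N4(foll b5 [q])
[12] deliver 4→0 → ∅
[13] deliver 0→3 → N3(foll b5 [q])
[14] deliver 3→0 → N0(lead b5 [q])
[15] deliver 0→1 → N1(foll b5 [q])
[16] deliver 1→0 → ∅
[17] deliver 0→2 → N2(foll b5 [q])
[18] deliver 2→0 → ∅

q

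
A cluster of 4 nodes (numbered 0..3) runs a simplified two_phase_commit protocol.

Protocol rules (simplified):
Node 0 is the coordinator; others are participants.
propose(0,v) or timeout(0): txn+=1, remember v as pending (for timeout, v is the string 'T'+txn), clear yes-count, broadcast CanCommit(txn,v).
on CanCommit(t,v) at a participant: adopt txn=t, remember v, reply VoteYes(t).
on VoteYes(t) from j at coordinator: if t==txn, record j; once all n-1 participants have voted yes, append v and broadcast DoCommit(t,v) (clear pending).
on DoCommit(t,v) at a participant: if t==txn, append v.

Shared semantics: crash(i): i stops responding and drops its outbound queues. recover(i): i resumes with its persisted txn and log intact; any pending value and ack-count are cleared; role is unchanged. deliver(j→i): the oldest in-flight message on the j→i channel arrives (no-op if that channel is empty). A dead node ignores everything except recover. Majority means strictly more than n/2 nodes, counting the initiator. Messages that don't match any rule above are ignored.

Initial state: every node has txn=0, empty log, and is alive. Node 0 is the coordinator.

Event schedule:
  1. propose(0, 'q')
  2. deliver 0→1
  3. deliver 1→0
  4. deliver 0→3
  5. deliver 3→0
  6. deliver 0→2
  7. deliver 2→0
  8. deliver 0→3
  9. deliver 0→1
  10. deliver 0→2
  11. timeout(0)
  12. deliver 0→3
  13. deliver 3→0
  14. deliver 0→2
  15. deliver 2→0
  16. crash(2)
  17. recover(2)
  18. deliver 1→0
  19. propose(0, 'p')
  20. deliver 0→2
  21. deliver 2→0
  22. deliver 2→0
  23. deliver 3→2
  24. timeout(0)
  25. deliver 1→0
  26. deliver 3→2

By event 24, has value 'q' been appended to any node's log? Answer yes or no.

1. propose(0,'q'):  <0:coor t1 ->
2. deliver 0→1:  <1:part t1 ->
3. deliver 1→0:  nop
4. deliver 0→3:  <3:part t1 ->
5. deliver 3→0:  nop
6. deliver 0→2:  <2:part t1 ->
7. deliver 2→0:  <0:coor t1 q>
8. deliver 0→3:  <3:part t1 q>
9. deliver 0→1:  <1:part t1 q>
10. deliver 0→2:  <2:part t1 q>
11. timeout(0):  <0:coor t2 q>
12. deliver 0→3:  <3:part t2 q>
13. deliver 3→0:  nop
14. deliver 0→2:  <2:part t2 q>
15. deliver 2→0:  nop
16. crash(2):  <2:✗part t2 q>
17. recover(2):  <2:part t2 q>
18. deliver 1→0:  nop
19. propose(0,'p'):  <0:coor t3 q>
20. deliver 0→2:  <2:part t3 q>
21. deliver 2→0:  nop
22. deliver 2→0:  nop
23. deliver 3→2:  nop
24. timeout(0):  <0:coor t4 q>

yes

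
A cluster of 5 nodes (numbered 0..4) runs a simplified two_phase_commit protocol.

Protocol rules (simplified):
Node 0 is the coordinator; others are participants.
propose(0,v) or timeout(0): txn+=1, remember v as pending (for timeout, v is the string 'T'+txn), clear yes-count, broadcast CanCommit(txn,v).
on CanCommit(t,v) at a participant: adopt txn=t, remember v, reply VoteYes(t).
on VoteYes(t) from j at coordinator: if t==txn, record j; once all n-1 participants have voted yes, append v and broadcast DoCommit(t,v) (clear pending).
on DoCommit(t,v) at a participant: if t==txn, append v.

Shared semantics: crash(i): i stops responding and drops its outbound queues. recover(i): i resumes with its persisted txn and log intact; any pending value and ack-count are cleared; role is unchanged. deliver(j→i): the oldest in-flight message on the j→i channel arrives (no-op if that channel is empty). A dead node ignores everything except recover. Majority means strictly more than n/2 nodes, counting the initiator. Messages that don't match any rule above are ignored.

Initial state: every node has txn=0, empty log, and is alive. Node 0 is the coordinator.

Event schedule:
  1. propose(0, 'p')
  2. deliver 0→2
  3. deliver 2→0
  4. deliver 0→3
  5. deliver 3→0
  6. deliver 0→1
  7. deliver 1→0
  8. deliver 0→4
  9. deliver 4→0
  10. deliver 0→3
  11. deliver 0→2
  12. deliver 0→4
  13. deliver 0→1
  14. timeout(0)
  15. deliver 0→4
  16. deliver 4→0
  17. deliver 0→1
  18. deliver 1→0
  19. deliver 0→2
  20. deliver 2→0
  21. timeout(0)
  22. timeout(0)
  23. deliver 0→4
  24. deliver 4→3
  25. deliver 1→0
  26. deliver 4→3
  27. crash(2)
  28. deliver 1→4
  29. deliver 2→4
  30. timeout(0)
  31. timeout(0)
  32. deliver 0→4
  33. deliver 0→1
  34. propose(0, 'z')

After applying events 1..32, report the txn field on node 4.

e1 propose(0,'p'): 0[coor,t=1,-]
e2 deliver 0→2: 2[part,t=1,-]
e3 deliver 2→0: ·
e4 deliver 0→3: 3[part,t=1,-]
e5 deliver 3→0: ·
e6 deliver 0→1: 1[part,t=1,-]
e7 deliver 1→0: ·
e8 deliver 0→4: 4[part,t=1,-]
e9 deliver 4→0: 0[coor,t=1,p]
e10 deliver 0→3: 3[part,t=1,p]
e11 deliver 0→2: 2[part,t=1,p]
e12 deliver 0→4: 4[part,t=1,p]
e13 deliver 0→1: 1[part,t=1,p]
e14 timeout(0): 0[coor,t=2,p]
e15 deliver 0→4: 4[part,t=2,p]
e16 deliver 4→0: ·
e17 deliver 0→1: 1[part,t=2,p]
e18 deliver 1→0: ·
e19 deliver 0→2: 2[part,t=2,p]
e20 deliver 2→0: ·
e21 timeout(0): 0[coor,t=3,p]
e22 timeout(0): 0[coor,t=4,p]
e23 deliver 0→4: 4[part,t=3,p]
e24 deliver 4→3: ·
e25 deliver 1→0: ·
e26 deliver 4→3: ·
e27 crash(2): 2[✗part,t=2,p]
e28 deliver 1→4: ·
e29 deliver 2→4: ·
e30 timeout(0): 0[coor,t=5,p]
e31 timeout(0): 0[coor,t=6,p]
e32 deliver 0→4: 4[part,t=4,p]

4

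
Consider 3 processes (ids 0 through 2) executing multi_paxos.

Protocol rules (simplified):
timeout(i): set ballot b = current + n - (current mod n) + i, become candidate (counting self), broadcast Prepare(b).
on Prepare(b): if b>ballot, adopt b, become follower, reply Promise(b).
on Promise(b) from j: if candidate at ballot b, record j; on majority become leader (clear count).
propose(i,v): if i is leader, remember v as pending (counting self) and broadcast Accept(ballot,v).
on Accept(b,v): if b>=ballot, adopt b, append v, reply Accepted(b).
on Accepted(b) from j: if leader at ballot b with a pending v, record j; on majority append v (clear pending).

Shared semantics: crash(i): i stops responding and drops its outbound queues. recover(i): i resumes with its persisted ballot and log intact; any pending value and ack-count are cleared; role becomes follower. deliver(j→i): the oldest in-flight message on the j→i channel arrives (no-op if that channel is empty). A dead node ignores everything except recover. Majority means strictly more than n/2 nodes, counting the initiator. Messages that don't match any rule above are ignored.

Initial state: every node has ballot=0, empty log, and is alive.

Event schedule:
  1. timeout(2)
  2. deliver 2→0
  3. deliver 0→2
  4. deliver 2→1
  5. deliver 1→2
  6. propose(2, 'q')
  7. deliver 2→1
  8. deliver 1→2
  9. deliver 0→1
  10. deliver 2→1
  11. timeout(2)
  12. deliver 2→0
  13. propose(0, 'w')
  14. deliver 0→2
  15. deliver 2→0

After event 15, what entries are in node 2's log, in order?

after 1 — timeout(2): n2:cand/b5/[-]
after 2 — deliver 2→0: n0:foll/b5/[-]
after 3 — deliver 0→2: n2:lead/b5/[-]
after 4 — deliver 2→1: n1:foll/b5/[-]
after 5 — deliver 1→2: ·
after 6 — propose(2,'q'): ·
after 7 — deliver 2→1: n1:foll/b5/[q]
after 8 — deliver 1→2: n2:lead/b5/[q]
after 9 — deliver 0→1: ·
after 10 — deliver 2→1: ·
after 11 — timeout(2): n2:cand/b8/[q]
after 12 — deliver 2→0: n0:foll/b5/[q]
after 13 — propose(0,'w'): ·
after 14 — deliver 0→2: ·
after 15 — deliver 2→0: n0:foll/b8/[q]

q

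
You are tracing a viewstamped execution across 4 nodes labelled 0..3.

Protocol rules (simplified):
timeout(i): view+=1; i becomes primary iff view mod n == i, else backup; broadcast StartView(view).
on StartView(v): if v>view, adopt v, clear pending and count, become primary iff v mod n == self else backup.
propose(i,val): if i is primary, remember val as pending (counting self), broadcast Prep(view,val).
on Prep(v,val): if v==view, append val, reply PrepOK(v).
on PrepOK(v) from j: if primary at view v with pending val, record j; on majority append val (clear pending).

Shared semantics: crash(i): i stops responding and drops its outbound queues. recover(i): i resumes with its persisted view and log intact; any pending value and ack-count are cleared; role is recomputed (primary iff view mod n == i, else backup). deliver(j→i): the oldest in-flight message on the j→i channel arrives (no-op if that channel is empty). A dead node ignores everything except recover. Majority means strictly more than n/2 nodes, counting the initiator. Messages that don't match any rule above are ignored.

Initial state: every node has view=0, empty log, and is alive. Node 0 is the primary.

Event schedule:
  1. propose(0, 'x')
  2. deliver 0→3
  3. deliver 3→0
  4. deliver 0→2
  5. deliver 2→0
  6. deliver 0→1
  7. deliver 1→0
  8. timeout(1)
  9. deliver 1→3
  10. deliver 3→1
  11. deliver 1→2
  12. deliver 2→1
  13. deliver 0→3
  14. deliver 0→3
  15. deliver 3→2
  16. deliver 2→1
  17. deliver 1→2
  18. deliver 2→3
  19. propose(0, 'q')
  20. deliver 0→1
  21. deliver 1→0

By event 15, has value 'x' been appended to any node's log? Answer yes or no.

step 1 propose(0,'x'): —
step 2 deliver 0→3: 3={back,v=0,log=x}
step 3 deliver 3→0: —
step 4 deliver 0→2: 2={back,v=0,log=x}
step 5 deliver 2→0: 0={prim,v=0,log=x}
step 6 deliver 0→1: 1={back,v=0,log=x}
step 7 deliver 1→0: —
step 8 timeout(1): 1={prim,v=1,log=x}
step 9 deliver 1→3: 3={back,v=1,log=x}
step 10 deliver 3→1: —
step 11 deliver 1→2: 2={back,v=1,log=x}
step 12 deliver 2→1: —
step 13 deliver 0→3: —
step 14 deliver 0→3: —
step 15 deliver 3→2: —

yes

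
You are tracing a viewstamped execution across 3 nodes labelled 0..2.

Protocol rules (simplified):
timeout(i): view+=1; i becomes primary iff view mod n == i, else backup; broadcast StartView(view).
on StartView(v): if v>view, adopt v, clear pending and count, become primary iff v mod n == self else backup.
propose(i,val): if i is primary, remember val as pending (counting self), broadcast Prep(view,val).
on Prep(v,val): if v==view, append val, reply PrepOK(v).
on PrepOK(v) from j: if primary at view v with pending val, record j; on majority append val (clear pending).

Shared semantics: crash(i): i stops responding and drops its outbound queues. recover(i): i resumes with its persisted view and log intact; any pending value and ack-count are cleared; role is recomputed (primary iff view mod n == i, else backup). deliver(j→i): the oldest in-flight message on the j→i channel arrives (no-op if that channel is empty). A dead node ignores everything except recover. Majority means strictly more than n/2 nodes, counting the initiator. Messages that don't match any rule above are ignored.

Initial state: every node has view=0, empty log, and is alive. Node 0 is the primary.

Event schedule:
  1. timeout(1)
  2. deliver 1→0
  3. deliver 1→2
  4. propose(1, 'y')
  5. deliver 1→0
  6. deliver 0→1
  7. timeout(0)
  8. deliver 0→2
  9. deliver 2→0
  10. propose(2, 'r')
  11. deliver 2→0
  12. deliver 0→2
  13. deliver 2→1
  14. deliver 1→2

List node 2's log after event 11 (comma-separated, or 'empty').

step 1 timeout(1): 1={prim,v=1,log=-}
step 2 deliver 1→0: 0={back,v=1,log=-}
step 3 deliver 1→2: 2={back,v=1,log=-}
step 4 propose(1,'y'): —
step 5 deliver 1→0: 0={back,v=1,log=y}
step 6 deliver 0→1: 1={prim,v=1,log=y}
step 7 timeout(0): 0={back,v=2,log=y}
step 8 deliver 0→2: 2={prim,v=2,log=-}
step 9 deliver 2→0: —
step 10 propose(2,'r'): —
step 11 deliver 2→0: 0={back,v=2,log=y,r}

empty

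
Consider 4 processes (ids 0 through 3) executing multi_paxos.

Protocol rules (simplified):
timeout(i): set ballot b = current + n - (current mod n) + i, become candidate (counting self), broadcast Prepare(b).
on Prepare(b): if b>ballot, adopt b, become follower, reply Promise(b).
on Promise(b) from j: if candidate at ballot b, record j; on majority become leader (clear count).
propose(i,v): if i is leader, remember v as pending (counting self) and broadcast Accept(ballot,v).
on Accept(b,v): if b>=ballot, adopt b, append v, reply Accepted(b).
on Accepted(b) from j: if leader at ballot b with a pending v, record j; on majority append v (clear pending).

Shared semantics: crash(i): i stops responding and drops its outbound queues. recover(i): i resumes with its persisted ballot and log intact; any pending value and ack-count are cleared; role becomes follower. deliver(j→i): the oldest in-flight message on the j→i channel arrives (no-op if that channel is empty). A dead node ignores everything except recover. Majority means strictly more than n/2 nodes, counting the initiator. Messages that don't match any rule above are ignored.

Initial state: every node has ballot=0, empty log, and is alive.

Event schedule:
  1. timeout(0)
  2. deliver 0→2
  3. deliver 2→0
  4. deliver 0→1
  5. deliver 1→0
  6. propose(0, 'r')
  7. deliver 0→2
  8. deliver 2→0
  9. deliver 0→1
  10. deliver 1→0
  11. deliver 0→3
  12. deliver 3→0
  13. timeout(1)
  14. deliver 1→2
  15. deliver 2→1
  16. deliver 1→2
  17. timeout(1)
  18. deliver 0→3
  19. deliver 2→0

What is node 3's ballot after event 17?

4

step 1 timeout(0): 0={cand,b=4,log=-}
step 2 deliver 0→2: 2={foll,b=4,log=-}
step 3 deliver 2→0: —
step 4 deliver 0→1: 1={foll,b=4,log=-}
step 5 deliver 1→0: 0={lead,b=4,log=-}
step 6 propose(0,'r'): —
step 7 deliver 0→2: 2={foll,b=4,log=r}
step 8 deliver 2→0: —
step 9 deliver 0→1: 1={foll,b=4,log=r}
step 10 deliver 1→0: 0={lead,b=4,log=r}
step 11 deliver 0→3: 3={foll,b=4,log=-}
step 12 deliver 3→0: —
step 13 timeout(1): 1={cand,b=9,log=r}
step 14 deliver 1→2: 2={foll,b=9,log=r}
step 15 deliver 2→1: —
step 16 deliver 1→2: —
step 17 timeout(1): 1={cand,b=13,log=r}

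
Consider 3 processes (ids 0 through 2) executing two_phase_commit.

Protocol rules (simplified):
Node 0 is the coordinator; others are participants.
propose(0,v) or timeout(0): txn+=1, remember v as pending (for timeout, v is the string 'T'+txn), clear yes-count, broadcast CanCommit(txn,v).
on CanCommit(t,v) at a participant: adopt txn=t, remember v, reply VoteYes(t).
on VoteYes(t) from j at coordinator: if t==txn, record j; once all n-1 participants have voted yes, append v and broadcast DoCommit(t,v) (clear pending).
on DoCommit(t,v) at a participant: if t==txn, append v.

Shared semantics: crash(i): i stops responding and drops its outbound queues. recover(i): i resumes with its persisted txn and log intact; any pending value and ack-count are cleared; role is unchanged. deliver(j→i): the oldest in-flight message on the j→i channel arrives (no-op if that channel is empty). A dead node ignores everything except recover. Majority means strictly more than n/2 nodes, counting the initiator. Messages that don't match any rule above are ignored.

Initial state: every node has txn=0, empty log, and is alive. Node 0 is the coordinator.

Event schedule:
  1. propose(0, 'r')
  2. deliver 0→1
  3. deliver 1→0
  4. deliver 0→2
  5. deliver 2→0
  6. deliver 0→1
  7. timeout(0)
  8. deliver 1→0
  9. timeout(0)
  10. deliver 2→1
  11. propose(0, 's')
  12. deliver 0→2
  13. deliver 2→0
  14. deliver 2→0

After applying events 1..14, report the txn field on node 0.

4

after 1 — propose(0,'r'): n0:coor/t1/[-]
after 2 — deliver 0→1: n1:part/t1/[-]
after 3 — deliver 1→0: ·
after 4 — deliver 0→2: n2:part/t1/[-]
after 5 — deliver 2→0: n0:coor/t1/[r]
after 6 — deliver 0→1: n1:part/t1/[r]
after 7 — timeout(0): n0:coor/t2/[r]
after 8 — deliver 1→0: ·
after 9 — timeout(0): n0:coor/t3/[r]
after 10 — deliver 2→1: ·
after 11 — propose(0,'s'): n0:coor/t4/[r]
after 12 — deliver 0→2: n2:part/t1/[r]
after 13 — deliver 2→0: ·
after 14 — deliver 2→0: ·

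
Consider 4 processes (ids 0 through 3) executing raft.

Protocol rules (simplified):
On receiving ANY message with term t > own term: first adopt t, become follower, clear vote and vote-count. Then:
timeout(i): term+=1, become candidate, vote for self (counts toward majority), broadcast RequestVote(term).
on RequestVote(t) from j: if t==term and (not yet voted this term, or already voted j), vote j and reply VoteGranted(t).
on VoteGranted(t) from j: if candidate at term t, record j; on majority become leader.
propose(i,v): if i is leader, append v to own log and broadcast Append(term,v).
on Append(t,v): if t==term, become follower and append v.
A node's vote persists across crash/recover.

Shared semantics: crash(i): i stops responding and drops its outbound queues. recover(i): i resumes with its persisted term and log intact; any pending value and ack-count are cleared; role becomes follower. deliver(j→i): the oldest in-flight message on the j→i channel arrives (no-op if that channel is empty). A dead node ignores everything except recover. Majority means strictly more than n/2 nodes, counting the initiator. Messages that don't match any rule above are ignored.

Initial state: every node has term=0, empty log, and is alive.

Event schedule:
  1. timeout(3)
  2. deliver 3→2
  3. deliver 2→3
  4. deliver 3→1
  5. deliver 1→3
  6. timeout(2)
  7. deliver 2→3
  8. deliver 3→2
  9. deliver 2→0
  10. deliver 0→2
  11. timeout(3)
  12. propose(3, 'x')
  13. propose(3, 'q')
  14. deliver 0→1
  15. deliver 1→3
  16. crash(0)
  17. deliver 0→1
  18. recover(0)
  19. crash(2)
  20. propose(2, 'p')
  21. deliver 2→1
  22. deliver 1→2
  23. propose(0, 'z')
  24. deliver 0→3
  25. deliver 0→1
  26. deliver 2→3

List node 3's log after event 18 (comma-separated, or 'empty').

after 1 — timeout(3): n3:cand/t1/[-]
after 2 — deliver 3→2: n2:foll/t1/[-]
after 3 — deliver 2→3: ·
after 4 — deliver 3→1: n1:foll/t1/[-]
after 5 — deliver 1→3: n3:lead/t1/[-]
after 6 — timeout(2): n2:cand/t2/[-]
after 7 — deliver 2→3: n3:foll/t2/[-]
after 8 — deliver 3→2: ·
after 9 — deliver 2→0: n0:foll/t2/[-]
after 10 — deliver 0→2: n2:lead/t2/[-]
after 11 — timeout(3): n3:cand/t3/[-]
after 12 — propose(3,'x'): ·
after 13 — propose(3,'q'): ·
after 14 — deliver 0→1: ·
after 15 — deliver 1→3: ·
after 16 — crash(0): n0:✗foll/t2/[-]
after 17 — deliver 0→1: ·
after 18 — recover(0): n0:foll/t2/[-]

empty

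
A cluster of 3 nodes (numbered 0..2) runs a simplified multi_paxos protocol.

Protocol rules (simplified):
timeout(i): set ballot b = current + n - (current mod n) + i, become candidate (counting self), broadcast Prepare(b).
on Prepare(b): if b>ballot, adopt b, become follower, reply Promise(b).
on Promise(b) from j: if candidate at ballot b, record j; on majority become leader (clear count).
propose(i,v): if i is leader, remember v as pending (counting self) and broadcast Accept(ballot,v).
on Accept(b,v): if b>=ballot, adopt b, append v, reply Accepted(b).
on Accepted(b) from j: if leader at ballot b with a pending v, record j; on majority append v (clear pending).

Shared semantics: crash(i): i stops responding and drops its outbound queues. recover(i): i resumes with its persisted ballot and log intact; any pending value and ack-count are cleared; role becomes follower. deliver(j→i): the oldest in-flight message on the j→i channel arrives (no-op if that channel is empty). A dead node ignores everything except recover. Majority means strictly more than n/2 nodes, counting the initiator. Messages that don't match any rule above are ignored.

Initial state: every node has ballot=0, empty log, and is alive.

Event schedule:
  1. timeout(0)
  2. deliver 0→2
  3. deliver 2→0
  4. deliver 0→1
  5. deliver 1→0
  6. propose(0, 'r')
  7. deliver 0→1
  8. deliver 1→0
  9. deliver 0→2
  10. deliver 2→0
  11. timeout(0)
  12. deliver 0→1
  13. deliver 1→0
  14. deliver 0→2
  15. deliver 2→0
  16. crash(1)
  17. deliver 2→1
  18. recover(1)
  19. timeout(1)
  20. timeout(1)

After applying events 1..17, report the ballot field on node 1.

step 1 timeout(0): 0={cand,b=3,log=-}
step 2 deliver 0→2: 2={foll,b=3,log=-}
step 3 deliver 2→0: 0={lead,b=3,log=-}
step 4 deliver 0→1: 1={foll,b=3,log=-}
step 5 deliver 1→0: —
step 6 propose(0,'r'): —
step 7 deliver 0→1: 1={foll,b=3,log=r}
step 8 deliver 1→0: 0={lead,b=3,log=r}
step 9 deliver 0→2: 2={foll,b=3,log=r}
step 10 deliver 2→0: —
step 11 timeout(0): 0={cand,b=6,log=r}
step 12 deliver 0→1: 1={foll,b=6,log=r}
step 13 deliver 1→0: 0={lead,b=6,log=r}
step 14 deliver 0→2: 2={foll,b=6,log=r}
step 15 deliver 2→0: —
step 16 crash(1): 1={✗foll,b=6,log=r}
step 17 deliver 2→1: —

6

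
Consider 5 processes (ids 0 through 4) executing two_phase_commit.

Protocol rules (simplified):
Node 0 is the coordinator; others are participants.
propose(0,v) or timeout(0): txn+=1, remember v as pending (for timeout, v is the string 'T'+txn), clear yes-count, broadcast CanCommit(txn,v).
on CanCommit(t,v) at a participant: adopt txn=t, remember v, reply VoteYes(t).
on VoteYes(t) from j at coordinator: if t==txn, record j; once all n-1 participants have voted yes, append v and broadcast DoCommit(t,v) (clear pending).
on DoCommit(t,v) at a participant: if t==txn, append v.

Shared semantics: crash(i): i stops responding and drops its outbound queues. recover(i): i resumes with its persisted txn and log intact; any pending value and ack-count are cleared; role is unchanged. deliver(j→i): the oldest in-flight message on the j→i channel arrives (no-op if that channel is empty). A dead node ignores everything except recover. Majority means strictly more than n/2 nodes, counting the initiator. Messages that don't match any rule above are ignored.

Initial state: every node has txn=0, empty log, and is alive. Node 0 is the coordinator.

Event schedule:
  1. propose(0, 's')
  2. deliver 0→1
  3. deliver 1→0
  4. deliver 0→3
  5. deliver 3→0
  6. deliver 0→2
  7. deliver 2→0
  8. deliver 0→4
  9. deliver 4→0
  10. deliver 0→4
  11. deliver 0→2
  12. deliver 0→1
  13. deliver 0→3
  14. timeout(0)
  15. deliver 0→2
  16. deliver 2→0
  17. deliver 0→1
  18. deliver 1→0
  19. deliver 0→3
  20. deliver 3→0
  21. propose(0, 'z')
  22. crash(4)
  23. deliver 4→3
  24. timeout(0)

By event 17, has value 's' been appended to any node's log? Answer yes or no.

yes

1. propose(0,'s'):  <0:coor t1 ->
2. deliver 0→1:  <1:part t1 ->
3. deliver 1→0:  nop
4. deliver 0→3:  <3:part t1 ->
5. deliver 3→0:  nop
6. deliver 0→2:  <2:part t1 ->
7. deliver 2→0:  nop
8. deliver 0→4:  <4:part t1 ->
9. deliver 4→0:  <0:coor t1 s>
10. deliver 0→4:  <4:part t1 s>
11. deliver 0→2:  <2:part t1 s>
12. deliver 0→1:  <1:part t1 s>
13. deliver 0→3:  <3:part t1 s>
14. timeout(0):  <0:coor t2 s>
15. deliver 0→2:  <2:part t2 s>
16. deliver 2→0:  nop
17. deliver 0→1:  <1:part t2 s>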